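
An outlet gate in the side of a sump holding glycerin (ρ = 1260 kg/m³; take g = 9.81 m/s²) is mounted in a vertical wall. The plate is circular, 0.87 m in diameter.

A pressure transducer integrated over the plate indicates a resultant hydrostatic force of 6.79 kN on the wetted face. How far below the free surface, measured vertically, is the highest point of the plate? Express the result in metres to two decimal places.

γ = ρg = 1260 × 9.81 / 1000 = 12.3606 kN/m³.
A = π(0.435)² = 0.594468 m².
From F = γ·h_c·A, the centroid depth is h_c = 6.79/(12.3606 × 0.594468) = 0.924063 m.
The centroid is at the centre, 0.435 m below the top of the plate, so the highest point sits at h_top = 0.924063 − 0.435 = 0.489063 m below the surface.

d_top ≈ 0.49 m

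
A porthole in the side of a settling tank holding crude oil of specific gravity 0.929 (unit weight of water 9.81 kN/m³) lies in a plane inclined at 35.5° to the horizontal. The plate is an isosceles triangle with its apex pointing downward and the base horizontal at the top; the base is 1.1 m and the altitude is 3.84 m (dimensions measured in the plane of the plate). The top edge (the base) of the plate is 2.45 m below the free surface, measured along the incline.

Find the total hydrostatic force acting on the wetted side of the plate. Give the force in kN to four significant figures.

F ≈ 41.69 kN

γ = 0.929 × 9.81 = 9.11349 kN/m³.
Let θ = 35.5° be the plate's angle to the horizontal; measure y along the incline from where the plane meets the free surface. Vertical depth h = y·sinθ with sinθ = 0.580703.
With the apex down, the centroid sits h/3 = 3.84/3 = 1.28 m below the base (the top edge), so y_c = 2.45 + 1.28 = 3.73 m and h_c = 3.73 × 0.580703 = 2.16602 m.
A = ½ × 1.1 × 3.84 = 2.112 m².
Resultant F = γ·h_c·A = 9.11349 × 2.16602 × 2.112 = 41.6909 kN.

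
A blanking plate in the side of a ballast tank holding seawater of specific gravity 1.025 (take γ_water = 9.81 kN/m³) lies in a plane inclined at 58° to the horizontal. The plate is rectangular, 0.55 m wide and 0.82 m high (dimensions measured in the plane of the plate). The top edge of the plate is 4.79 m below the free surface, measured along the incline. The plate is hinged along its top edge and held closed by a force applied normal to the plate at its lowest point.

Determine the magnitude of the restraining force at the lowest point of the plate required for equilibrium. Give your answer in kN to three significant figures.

P ≈ 10.3 kN

γ = 1.025 × 9.81 = 10.05525 kN/m³.
Let θ = 58° be the plate's angle to the horizontal; measure y along the incline from where the plane meets the free surface. Vertical depth h = y·sinθ with sinθ = 0.848048.
The centroid lies 0.82/2 = 0.41 m below the top edge, so y_c = 4.79 + 0.41 = 5.2 m and h_c = 5.2 × 0.848048 = 4.40985 m.
A = 0.55 × 0.82 = 0.451 m².
Resultant F = γ·h_c·A = 10.05525 × 4.40985 × 0.451 = 19.9983 kN.
I_c = b·h³/12 = 0.55 × 0.82³/12 = 0.025271 m⁴.
Centre of pressure: y_p = y_c + I_c/(y_c·A) = 5.2 + 0.025271/(5.2 × 0.451) = 5.2 + 0.0107756 = 5.21078 m along the plane.
The resultant acts 0.41 + 0.0107756 = 0.420776 m (along the plate) below the hinge at the top edge, so the moment about the hinge is M = F × 0.420776 = 19.9983 × 0.420776 = 8.4148 kN·m.
A normal force at the bottom, 0.82 m from the hinge, must supply this moment: P = 8.4148/0.82 = 10.262 kN.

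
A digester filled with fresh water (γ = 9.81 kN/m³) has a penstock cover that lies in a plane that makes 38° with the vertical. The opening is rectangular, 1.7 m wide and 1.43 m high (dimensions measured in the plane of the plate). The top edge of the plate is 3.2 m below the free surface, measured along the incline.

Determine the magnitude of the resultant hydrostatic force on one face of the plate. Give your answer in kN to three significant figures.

γ = 9.81 kN/m³.
The plate makes 38° with the vertical, i.e. θ = 90° − 38° = 52° to the horizontal. Measuring y along the incline from the free-surface line, vertical depth h = y·sinθ with sinθ = 0.788011.
The centroid lies 1.43/2 = 0.715 m below the top edge, so y_c = 3.2 + 0.715 = 3.915 m and h_c = 3.915 × 0.788011 = 3.08506 m.
A = 1.7 × 1.43 = 2.431 m².
Resultant F = γ·h_c·A = 9.81 × 3.08506 × 2.431 = 73.5729 kN.

F ≈ 73.6 kN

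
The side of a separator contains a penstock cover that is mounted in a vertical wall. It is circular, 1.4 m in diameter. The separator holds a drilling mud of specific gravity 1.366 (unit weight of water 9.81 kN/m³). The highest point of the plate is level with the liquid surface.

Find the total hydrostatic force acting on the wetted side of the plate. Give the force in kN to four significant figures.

F ≈ 14.44 kN

γ = 1.366 × 9.81 = 13.40046 kN/m³.
The centroid is at the centre, 0.7 m below the top of the plate, so the centroid depth is h_c = 0.7 m.
A = π(0.7)² = 1.53938 m².
Resultant F = γ·h_c·A = 13.40046 × 0.7 × 1.53938 = 14.4399 kN.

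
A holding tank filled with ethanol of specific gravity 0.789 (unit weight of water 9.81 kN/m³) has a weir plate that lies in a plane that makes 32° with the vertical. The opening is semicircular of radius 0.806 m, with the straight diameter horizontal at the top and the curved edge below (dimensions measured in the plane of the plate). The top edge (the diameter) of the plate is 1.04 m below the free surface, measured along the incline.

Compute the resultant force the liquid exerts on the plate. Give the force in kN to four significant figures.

F ≈ 9.257 kN

γ = 0.789 × 9.81 = 7.74009 kN/m³.
The plate makes 32° with the vertical, i.e. θ = 90° − 32° = 58° to the horizontal. Measuring y along the incline from the free-surface line, vertical depth h = y·sinθ with sinθ = 0.848048.
The centroid of a semicircle lies 4r/(3π) = 0.342077 m from the diameter, here below the top edge, so y_c = 1.04 + 0.342077 = 1.38208 m and h_c = 1.38208 × 0.848048 = 1.17207 m.
A = πr²/2 = π × 0.806²/2 = 1.02045 m².
Resultant F = γ·h_c·A = 7.74009 × 1.17207 × 1.02045 = 9.25745 kN.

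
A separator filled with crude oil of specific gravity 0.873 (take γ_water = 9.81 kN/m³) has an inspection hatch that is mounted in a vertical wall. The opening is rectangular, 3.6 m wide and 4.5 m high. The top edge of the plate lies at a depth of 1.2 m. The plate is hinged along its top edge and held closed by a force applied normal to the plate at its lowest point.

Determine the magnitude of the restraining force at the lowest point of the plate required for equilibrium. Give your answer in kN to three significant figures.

P ≈ 291 kN

γ = 0.873 × 9.81 = 8.56413 kN/m³.
The centroid lies 4.5/2 = 2.25 m below the top edge, so the centroid depth is h_c = 1.2 + 2.25 = 3.45 m.
A = 3.6 × 4.5 = 16.2 m².
Resultant F = γ·h_c·A = 8.56413 × 3.45 × 16.2 = 478.649 kN.
I_c = b·h³/12 = 3.6 × 4.5³/12 = 27.3375 m⁴.
Centre of pressure: y_p = y_c + I_c/(y_c·A) = 3.45 + 27.3375/(3.45 × 16.2) = 3.45 + 0.48913 = 3.93913 m along the plane.
The resultant acts 2.25 + 0.48913 = 2.73913 m (along the plate) below the hinge at the top edge, so the moment about the hinge is M = F × 2.73913 = 478.649 × 2.73913 = 1311.08 kN·m.
A normal force at the bottom, 4.5 m from the hinge, must supply this moment: P = 1311.08/4.5 = 291.351 kN.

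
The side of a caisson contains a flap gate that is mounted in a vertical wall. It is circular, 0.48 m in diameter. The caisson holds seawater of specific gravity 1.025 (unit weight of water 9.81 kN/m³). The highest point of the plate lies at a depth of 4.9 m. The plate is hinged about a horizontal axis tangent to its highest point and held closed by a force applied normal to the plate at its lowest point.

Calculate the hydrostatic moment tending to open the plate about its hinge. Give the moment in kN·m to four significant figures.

γ = 1.025 × 9.81 = 10.05525 kN/m³.
The centroid is at the centre, 0.24 m below the top of the plate, so the centroid depth is h_c = 4.9 + 0.24 = 5.14 m.
A = π(0.24)² = 0.180956 m².
Resultant F = γ·h_c·A = 10.05525 × 5.14 × 0.180956 = 9.35253 kN.
I_c = πr⁴/4 = π × 0.24⁴/4 = 0.00260576 m⁴.
Centre of pressure: y_p = y_c + I_c/(y_c·A) = 5.14 + 0.00260576/(5.14 × 0.180956) = 5.14 + 0.00280155 = 5.1428 m along the plane.
The resultant acts 0.24 + 0.00280155 = 0.242802 m (along the plate) below the hinge at the top edge, so the moment about the hinge is M = F × 0.242802 = 9.35253 × 0.242802 = 2.27081 kN·m.

M ≈ 2.271 kN·m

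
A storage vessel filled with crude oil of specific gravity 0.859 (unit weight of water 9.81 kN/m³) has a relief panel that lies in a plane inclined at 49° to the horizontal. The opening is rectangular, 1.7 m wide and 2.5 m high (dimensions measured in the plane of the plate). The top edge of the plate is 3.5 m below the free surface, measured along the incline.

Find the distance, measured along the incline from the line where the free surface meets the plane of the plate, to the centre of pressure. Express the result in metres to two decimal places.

y_p = 4.86 m

γ = 0.859 × 9.81 = 8.42679 kN/m³.
Let θ = 49° be the plate's angle to the horizontal; measure y along the incline from where the plane meets the free surface. Vertical depth h = y·sinθ with sinθ = 0.754710.
The centroid lies 2.5/2 = 1.25 m below the top edge, so y_c = 3.5 + 1.25 = 4.75 m and h_c = 4.75 × 0.754710 = 3.58487 m.
A = 1.7 × 2.5 = 4.25 m².
Resultant F = γ·h_c·A = 8.42679 × 3.58487 × 4.25 = 128.388 kN.
I_c = b·h³/12 = 1.7 × 2.5³/12 = 2.21354 m⁴.
Centre of pressure: y_p = y_c + I_c/(y_c·A) = 4.75 + 2.21354/(4.75 × 4.25) = 4.75 + 0.109649 = 4.85965 m along the plane.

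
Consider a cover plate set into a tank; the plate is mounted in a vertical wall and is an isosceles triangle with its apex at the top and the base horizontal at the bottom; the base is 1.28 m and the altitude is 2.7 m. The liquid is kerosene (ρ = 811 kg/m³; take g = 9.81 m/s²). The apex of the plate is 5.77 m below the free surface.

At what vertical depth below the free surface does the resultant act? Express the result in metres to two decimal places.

γ = ρg = 811 × 9.81 / 1000 = 7.95591 kN/m³.
With the apex up, the centroid sits 2h/3 = 2 × 2.7/3 = 1.8 m below the apex, so the centroid depth is h_c = 5.77 + 1.8 = 7.57 m.
A = ½ × 1.28 × 2.7 = 1.728 m².
Resultant F = γ·h_c·A = 7.95591 × 7.57 × 1.728 = 104.071 kN.
I_c = b·h³/36 = 1.28 × 2.7³/36 = 0.69984 m⁴.
Centre of pressure: y_p = y_c + I_c/(y_c·A) = 7.57 + 0.69984/(7.57 × 1.728) = 7.57 + 0.0535007 = 7.6235 m along the plane.

h_p = 7.62 m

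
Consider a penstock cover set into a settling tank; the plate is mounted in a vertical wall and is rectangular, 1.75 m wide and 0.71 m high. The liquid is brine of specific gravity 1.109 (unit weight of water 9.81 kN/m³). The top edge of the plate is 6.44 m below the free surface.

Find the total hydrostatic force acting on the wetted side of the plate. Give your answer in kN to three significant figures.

F ≈ 91.9 kN

γ = 1.109 × 9.81 = 10.87929 kN/m³.
The centroid lies 0.71/2 = 0.355 m below the top edge, so the centroid depth is h_c = 6.44 + 0.355 = 6.795 m.
A = 1.75 × 0.71 = 1.2425 m².
Resultant F = γ·h_c·A = 10.87929 × 6.795 × 1.2425 = 91.8515 kN.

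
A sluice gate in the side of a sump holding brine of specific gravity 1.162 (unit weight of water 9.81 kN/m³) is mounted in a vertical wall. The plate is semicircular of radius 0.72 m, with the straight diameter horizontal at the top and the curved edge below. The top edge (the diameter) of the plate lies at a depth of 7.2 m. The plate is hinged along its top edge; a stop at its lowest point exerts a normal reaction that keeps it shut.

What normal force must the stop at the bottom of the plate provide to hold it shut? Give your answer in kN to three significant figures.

γ = 1.162 × 9.81 = 11.39922 kN/m³.
The centroid of a semicircle lies 4r/(3π) = 0.305577 m from the diameter, here below the top edge, so the centroid depth is h_c = 7.2 + 0.305577 = 7.50558 m.
A = πr²/2 = π × 0.72²/2 = 0.814301 m².
Resultant F = γ·h_c·A = 11.39922 × 7.50558 × 0.814301 = 69.6698 kN.
I_c = (π/8 − 8/(9π))·r⁴ = 0.109757 × 0.72⁴ = 0.0294959 m⁴.
Centre of pressure: y_p = y_c + I_c/(y_c·A) = 7.50558 + 0.0294959/(7.50558 × 0.814301) = 7.50558 + 0.00482606 = 7.51041 m along the plane.
The resultant acts 0.305577 + 0.00482606 = 0.310403 m (along the plate) below the hinge at the top edge, so the moment about the hinge is M = F × 0.310403 = 69.6698 × 0.310403 = 21.6257 kN·m.
A normal force at the bottom, 0.72 m from the hinge, must supply this moment: P = 21.6257/0.72 = 30.0357 kN.

P ≈ 30.0 kN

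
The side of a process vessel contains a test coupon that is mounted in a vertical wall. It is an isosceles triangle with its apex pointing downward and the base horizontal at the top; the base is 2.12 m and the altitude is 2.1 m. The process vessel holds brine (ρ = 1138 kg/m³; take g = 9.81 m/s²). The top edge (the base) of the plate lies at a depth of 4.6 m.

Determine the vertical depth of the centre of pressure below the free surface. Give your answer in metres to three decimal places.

h_p = 5.346 m

γ = ρg = 1138 × 9.81 / 1000 = 11.16378 kN/m³.
With the apex down, the centroid sits h/3 = 2.1/3 = 0.7 m below the base (the top edge), so the centroid depth is h_c = 4.6 + 0.7 = 5.3 m.
A = ½ × 2.12 × 2.1 = 2.226 m².
Resultant F = γ·h_c·A = 11.16378 × 5.3 × 2.226 = 131.708 kN.
I_c = b·h³/36 = 2.12 × 2.1³/36 = 0.54537 m⁴.
Centre of pressure: y_p = y_c + I_c/(y_c·A) = 5.3 + 0.54537/(5.3 × 2.226) = 5.3 + 0.0462264 = 5.34623 m along the plane.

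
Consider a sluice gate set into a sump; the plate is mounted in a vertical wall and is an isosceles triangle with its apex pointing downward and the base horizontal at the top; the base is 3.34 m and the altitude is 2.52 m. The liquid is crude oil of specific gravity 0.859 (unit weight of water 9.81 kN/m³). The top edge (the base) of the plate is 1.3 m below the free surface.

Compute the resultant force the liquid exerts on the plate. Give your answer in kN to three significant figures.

γ = 0.859 × 9.81 = 8.42679 kN/m³.
With the apex down, the centroid sits h/3 = 2.52/3 = 0.84 m below the base (the top edge), so the centroid depth is h_c = 1.3 + 0.84 = 2.14 m.
A = ½ × 3.34 × 2.52 = 4.2084 m².
Resultant F = γ·h_c·A = 8.42679 × 2.14 × 4.2084 = 75.8915 kN.

F ≈ 75.9 kN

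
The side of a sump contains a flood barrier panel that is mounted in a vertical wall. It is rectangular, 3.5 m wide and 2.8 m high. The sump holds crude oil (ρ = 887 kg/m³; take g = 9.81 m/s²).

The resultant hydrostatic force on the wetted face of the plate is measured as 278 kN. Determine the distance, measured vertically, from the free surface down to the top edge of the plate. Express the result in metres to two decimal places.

γ = ρg = 887 × 9.81 / 1000 = 8.70147 kN/m³.
A = 3.5 × 2.8 = 9.8 m².
From F = γ·h_c·A, the centroid depth is h_c = 278/(8.70147 × 9.8) = 3.26006 m.
The centroid lies 2.8/2 = 1.4 m below the top edge, so the top edge sits at h_top = 3.26006 − 1.4 = 1.86006 m below the surface.

d_top ≈ 1.86 m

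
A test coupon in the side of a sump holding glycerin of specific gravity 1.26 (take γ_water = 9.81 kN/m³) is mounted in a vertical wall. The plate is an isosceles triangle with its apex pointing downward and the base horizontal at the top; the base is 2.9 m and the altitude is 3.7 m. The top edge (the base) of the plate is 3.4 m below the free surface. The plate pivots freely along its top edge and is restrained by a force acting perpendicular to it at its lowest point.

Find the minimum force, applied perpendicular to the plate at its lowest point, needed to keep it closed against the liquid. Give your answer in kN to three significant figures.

P ≈ 116 kN

γ = 1.26 × 9.81 = 12.3606 kN/m³.
With the apex down, the centroid sits h/3 = 3.7/3 = 1.23333 m below the base (the top edge), so the centroid depth is h_c = 3.4 + 1.23333 = 4.63333 m.
A = ½ × 2.9 × 3.7 = 5.365 m².
Resultant F = γ·h_c·A = 12.3606 × 4.63333 × 5.365 = 307.258 kN.
I_c = b·h³/36 = 2.9 × 3.7³/36 = 4.08038 m⁴.
Centre of pressure: y_p = y_c + I_c/(y_c·A) = 4.63333 + 4.08038/(4.63333 × 5.365) = 4.63333 + 0.164149 = 4.79748 m along the plane.
The resultant acts 1.23333 + 0.164149 = 1.39748 m (along the plate) below the hinge at the top edge, so the moment about the hinge is M = F × 1.39748 = 307.258 × 1.39748 = 429.387 kN·m.
A normal force at the bottom, 3.7 m from the hinge, must supply this moment: P = 429.387/3.7 = 116.051 kN.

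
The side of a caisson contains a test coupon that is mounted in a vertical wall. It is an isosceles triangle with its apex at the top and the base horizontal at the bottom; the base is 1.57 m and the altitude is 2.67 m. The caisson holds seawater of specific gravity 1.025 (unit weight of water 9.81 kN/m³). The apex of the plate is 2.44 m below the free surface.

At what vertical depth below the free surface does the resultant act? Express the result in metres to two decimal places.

h_p = 4.31 m

γ = 1.025 × 9.81 = 10.05525 kN/m³.
With the apex up, the centroid sits 2h/3 = 2 × 2.67/3 = 1.78 m below the apex, so the centroid depth is h_c = 2.44 + 1.78 = 4.22 m.
A = ½ × 1.57 × 2.67 = 2.09595 m².
Resultant F = γ·h_c·A = 10.05525 × 4.22 × 2.09595 = 88.9378 kN.
I_c = b·h³/36 = 1.57 × 2.67³/36 = 0.830101 m⁴.
Centre of pressure: y_p = y_c + I_c/(y_c·A) = 4.22 + 0.830101/(4.22 × 2.09595) = 4.22 + 0.0938507 = 4.31385 m along the plane.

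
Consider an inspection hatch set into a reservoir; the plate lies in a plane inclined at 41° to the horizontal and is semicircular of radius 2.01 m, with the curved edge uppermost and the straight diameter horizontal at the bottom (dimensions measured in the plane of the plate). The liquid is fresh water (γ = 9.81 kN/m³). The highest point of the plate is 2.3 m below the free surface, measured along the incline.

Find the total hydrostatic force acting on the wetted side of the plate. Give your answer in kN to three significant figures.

F ≈ 141 kN

γ = 9.81 kN/m³.
Let θ = 41° be the plate's angle to the horizontal; measure y along the incline from where the plane meets the free surface. Vertical depth h = y·sinθ with sinθ = 0.656059.
The centroid lies 4r/(3π) = 0.85307 m above the diameter, so r − 4r/(3π) = 2.01 − 0.85307 = 1.15693 m below the topmost point, so y_c = 2.3 + 1.15693 = 3.45693 m and h_c = 3.45693 × 0.656059 = 2.26795 m.
A = πr²/2 = π × 2.01²/2 = 6.34617 m².
Resultant F = γ·h_c·A = 9.81 × 2.26795 × 6.34617 = 141.193 kN.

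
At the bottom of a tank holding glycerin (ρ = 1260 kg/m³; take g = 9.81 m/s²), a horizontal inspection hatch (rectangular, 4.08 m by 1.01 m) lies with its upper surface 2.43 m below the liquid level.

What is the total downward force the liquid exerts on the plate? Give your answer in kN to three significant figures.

γ = ρg = 1260 × 9.81 / 1000 = 12.3606 kN/m³.
The plate is horizontal, so pressure is uniform at p = γ·h = 12.3606 × 2.43 = 30.0363 kN/m².
A = 4.08 × 1.01 = 4.1208 m².
F = p·A = 30.0363 × 4.1208 = 123.774 kN.

F ≈ 124 kN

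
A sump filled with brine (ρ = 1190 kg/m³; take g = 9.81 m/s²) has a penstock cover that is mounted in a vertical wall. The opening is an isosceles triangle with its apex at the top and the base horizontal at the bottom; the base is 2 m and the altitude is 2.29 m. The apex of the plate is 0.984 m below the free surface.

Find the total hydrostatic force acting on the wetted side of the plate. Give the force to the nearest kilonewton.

F ≈ 67 kN

γ = ρg = 1190 × 9.81 / 1000 = 11.6739 kN/m³.
With the apex up, the centroid sits 2h/3 = 2 × 2.29/3 = 1.52667 m below the apex, so the centroid depth is h_c = 0.984 + 1.52667 = 2.51067 m.
A = ½ × 2 × 2.29 = 2.29 m².
Resultant F = γ·h_c·A = 11.6739 × 2.51067 × 2.29 = 67.1183 kN.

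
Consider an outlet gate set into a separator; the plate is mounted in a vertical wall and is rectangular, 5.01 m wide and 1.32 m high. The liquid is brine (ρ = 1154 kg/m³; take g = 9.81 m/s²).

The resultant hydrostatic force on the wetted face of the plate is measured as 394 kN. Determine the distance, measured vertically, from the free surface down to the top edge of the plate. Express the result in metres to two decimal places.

γ = ρg = 1154 × 9.81 / 1000 = 11.32074 kN/m³.
A = 5.01 × 1.32 = 6.6132 m².
From F = γ·h_c·A, the centroid depth is h_c = 394/(11.32074 × 6.6132) = 5.26271 m.
The centroid lies 1.32/2 = 0.66 m below the top edge, so the top edge sits at h_top = 5.26271 − 0.66 = 4.60271 m below the surface.

d_top ≈ 4.60 m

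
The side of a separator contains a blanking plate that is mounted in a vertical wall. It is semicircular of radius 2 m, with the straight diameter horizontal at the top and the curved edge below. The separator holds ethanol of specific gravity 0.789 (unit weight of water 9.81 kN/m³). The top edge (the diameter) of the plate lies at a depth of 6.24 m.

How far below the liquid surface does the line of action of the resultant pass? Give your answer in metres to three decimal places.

γ = 0.789 × 9.81 = 7.74009 kN/m³.
The centroid of a semicircle lies 4r/(3π) = 0.848826 m from the diameter, here below the top edge, so the centroid depth is h_c = 6.24 + 0.848826 = 7.08883 m.
A = πr²/2 = π × 2²/2 = 6.28319 m².
Resultant F = γ·h_c·A = 7.74009 × 7.08883 × 6.28319 = 344.747 kN.
I_c = (π/8 − 8/(9π))·r⁴ = 0.109757 × 2⁴ = 1.75611 m⁴.
Centre of pressure: y_p = y_c + I_c/(y_c·A) = 7.08883 + 1.75611/(7.08883 × 6.28319) = 7.08883 + 0.0394273 = 7.12826 m along the plane.

h_p = 7.128 m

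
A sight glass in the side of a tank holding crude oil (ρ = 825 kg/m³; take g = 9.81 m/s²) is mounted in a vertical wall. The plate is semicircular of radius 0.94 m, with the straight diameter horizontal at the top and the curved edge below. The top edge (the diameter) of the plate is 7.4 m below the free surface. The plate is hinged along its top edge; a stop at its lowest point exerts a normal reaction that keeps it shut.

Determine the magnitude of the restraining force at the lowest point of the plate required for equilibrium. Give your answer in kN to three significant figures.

γ = ρg = 825 × 9.81 / 1000 = 8.09325 kN/m³.
The centroid of a semicircle lies 4r/(3π) = 0.398948 m from the diameter, here below the top edge, so the centroid depth is h_c = 7.4 + 0.398948 = 7.79895 m.
A = πr²/2 = π × 0.94²/2 = 1.38796 m².
Resultant F = γ·h_c·A = 8.09325 × 7.79895 × 1.38796 = 87.6064 kN.
I_c = (π/8 − 8/(9π))·r⁴ = 0.109757 × 0.94⁴ = 0.0856927 m⁴.
Centre of pressure: y_p = y_c + I_c/(y_c·A) = 7.79895 + 0.0856927/(7.79895 × 1.38796) = 7.79895 + 0.00791645 = 7.80687 m along the plane.
The resultant acts 0.398948 + 0.00791645 = 0.406864 m (along the plate) below the hinge at the top edge, so the moment about the hinge is M = F × 0.406864 = 87.6064 × 0.406864 = 35.6439 kN·m.
A normal force at the bottom, 0.94 m from the hinge, must supply this moment: P = 35.6439/0.94 = 37.919 kN.

P ≈ 37.9 kN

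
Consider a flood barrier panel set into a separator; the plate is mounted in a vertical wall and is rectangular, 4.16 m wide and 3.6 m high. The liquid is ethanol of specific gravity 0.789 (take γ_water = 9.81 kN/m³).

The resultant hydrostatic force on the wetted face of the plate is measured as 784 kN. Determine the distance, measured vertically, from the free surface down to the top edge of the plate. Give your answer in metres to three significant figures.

d_top ≈ 4.96 m

γ = 0.789 × 9.81 = 7.74009 kN/m³.
A = 4.16 × 3.6 = 14.976 m².
From F = γ·h_c·A, the centroid depth is h_c = 784/(7.74009 × 14.976) = 6.76354 m.
The centroid lies 3.6/2 = 1.8 m below the top edge, so the top edge sits at h_top = 6.76354 − 1.8 = 4.96354 m below the surface.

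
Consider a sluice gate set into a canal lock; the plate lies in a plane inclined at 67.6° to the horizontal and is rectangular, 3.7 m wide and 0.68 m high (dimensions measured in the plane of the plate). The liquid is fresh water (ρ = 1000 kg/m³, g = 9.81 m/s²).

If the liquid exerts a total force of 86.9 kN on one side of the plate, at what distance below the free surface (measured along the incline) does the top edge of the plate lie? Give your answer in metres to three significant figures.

γ = ρg = 1000 × 9.81 = 9810 N/m³ = 9.81 kN/m³.
A = 3.7 × 0.68 = 2.516 m².
From F = γ·h_c·A, the centroid depth is h_c = 86.9/(9.81 × 2.516) = 3.52079 m.
Let θ = 67.6° be the plate's angle to the horizontal; measure y along the incline from where the plane meets the free surface. Vertical depth h = y·sinθ with sinθ = 0.924546.
Along the incline, y_c = h_c/sinθ = 3.52079/0.924546 = 3.80813 m.
The centroid lies 0.68/2 = 0.34 m below the top edge, so the top edge sits at y_top = 3.80813 − 0.34 = 3.46813 m along the incline.

y_top ≈ 3.47 m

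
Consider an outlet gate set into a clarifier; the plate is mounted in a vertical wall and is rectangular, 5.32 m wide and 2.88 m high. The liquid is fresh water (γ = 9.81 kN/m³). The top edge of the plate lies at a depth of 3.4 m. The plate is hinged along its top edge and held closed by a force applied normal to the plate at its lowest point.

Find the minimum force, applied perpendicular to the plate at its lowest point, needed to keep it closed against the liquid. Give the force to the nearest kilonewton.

γ = 9.81 kN/m³.
The centroid lies 2.88/2 = 1.44 m below the top edge, so the centroid depth is h_c = 3.4 + 1.44 = 4.84 m.
A = 5.32 × 2.88 = 15.3216 m².
Resultant F = γ·h_c·A = 9.81 × 4.84 × 15.3216 = 727.476 kN.
I_c = b·h³/12 = 5.32 × 2.88³/12 = 10.5903 m⁴.
Centre of pressure: y_p = y_c + I_c/(y_c·A) = 4.84 + 10.5903/(4.84 × 15.3216) = 4.84 + 0.14281 = 4.98281 m along the plane.
The resultant acts 1.44 + 0.14281 = 1.58281 m (along the plate) below the hinge at the top edge, so the moment about the hinge is M = F × 1.58281 = 727.476 × 1.58281 = 1151.46 kN·m.
A normal force at the bottom, 2.88 m from the hinge, must supply this moment: P = 1151.46/2.88 = 399.812 kN.

P ≈ 400 kN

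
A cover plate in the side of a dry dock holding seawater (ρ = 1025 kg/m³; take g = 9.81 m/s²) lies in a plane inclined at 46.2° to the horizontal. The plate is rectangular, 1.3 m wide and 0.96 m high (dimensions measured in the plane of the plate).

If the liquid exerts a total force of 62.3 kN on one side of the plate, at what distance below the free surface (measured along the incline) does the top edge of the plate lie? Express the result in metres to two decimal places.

y_top ≈ 6.40 m

γ = ρg = 1025 × 9.81 / 1000 = 10.05525 kN/m³.
A = 1.3 × 0.96 = 1.248 m².
From F = γ·h_c·A, the centroid depth is h_c = 62.3/(10.05525 × 1.248) = 4.96456 m.
Let θ = 46.2° be the plate's angle to the horizontal; measure y along the incline from where the plane meets the free surface. Vertical depth h = y·sinθ with sinθ = 0.721760.
Along the incline, y_c = h_c/sinθ = 4.96456/0.721760 = 6.87841 m.
The centroid lies 0.96/2 = 0.48 m below the top edge, so the top edge sits at y_top = 6.87841 − 0.48 = 6.39841 m along the incline.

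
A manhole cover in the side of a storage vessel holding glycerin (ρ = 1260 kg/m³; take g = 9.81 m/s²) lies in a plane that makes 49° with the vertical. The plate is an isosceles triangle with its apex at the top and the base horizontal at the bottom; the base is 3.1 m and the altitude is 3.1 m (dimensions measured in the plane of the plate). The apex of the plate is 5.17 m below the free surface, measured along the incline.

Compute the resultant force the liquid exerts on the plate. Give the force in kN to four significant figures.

γ = ρg = 1260 × 9.81 / 1000 = 12.3606 kN/m³.
The plate makes 49° with the vertical, i.e. θ = 90° − 49° = 41° to the horizontal. Measuring y along the incline from the free-surface line, vertical depth h = y·sinθ with sinθ = 0.656059.
With the apex up, the centroid sits 2h/3 = 2 × 3.1/3 = 2.06667 m below the apex, so y_c = 5.17 + 2.06667 = 7.23667 m and h_c = 7.23667 × 0.656059 = 4.74768 m.
A = ½ × 3.1 × 3.1 = 4.805 m².
Resultant F = γ·h_c·A = 12.3606 × 4.74768 × 4.805 = 281.977 kN.

F ≈ 282.0 kN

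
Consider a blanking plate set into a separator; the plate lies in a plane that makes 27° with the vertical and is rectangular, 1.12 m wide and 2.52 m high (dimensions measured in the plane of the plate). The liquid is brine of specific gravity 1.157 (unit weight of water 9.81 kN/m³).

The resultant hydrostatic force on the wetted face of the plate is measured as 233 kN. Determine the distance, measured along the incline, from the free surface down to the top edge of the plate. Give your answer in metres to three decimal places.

γ = 1.157 × 9.81 = 11.35017 kN/m³.
A = 1.12 × 2.52 = 2.8224 m².
From F = γ·h_c·A, the centroid depth is h_c = 233/(11.35017 × 2.8224) = 7.27336 m.
The plate makes 27° with the vertical, i.e. θ = 90° − 27° = 63° to the horizontal. Measuring y along the incline from the free-surface line, vertical depth h = y·sinθ with sinθ = 0.891007.
Along the incline, y_c = h_c/sinθ = 7.27336/0.891007 = 8.16308 m.
The centroid lies 2.52/2 = 1.26 m below the top edge, so the top edge sits at y_top = 8.16308 − 1.26 = 6.90308 m along the incline.

y_top ≈ 6.903 m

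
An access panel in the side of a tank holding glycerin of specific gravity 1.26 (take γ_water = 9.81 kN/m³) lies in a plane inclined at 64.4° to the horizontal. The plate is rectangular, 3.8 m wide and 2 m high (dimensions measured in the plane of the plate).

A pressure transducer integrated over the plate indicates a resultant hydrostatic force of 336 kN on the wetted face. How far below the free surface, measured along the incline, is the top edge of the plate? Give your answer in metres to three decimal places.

y_top ≈ 2.966 m

γ = 1.26 × 9.81 = 12.3606 kN/m³.
A = 3.8 × 2 = 7.6 m².
From F = γ·h_c·A, the centroid depth is h_c = 336/(12.3606 × 7.6) = 3.57673 m.
Let θ = 64.4° be the plate's angle to the horizontal; measure y along the incline from where the plane meets the free surface. Vertical depth h = y·sinθ with sinθ = 0.901833.
Along the incline, y_c = h_c/sinθ = 3.57673/0.901833 = 3.96607 m.
The centroid lies 2/2 = 1 m below the top edge, so the top edge sits at y_top = 3.96607 − 1 = 2.96607 m along the incline.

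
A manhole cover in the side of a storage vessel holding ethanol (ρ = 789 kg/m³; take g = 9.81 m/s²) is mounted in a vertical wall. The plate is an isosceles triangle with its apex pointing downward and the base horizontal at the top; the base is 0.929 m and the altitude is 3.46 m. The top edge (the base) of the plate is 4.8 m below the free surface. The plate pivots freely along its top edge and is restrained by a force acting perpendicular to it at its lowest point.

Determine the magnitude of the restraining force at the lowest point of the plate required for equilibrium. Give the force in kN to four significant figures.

P ≈ 27.08 kN

γ = ρg = 789 × 9.81 / 1000 = 7.74009 kN/m³.
With the apex down, the centroid sits h/3 = 3.46/3 = 1.15333 m below the base (the top edge), so the centroid depth is h_c = 4.8 + 1.15333 = 5.95333 m.
A = ½ × 0.929 × 3.46 = 1.60717 m².
Resultant F = γ·h_c·A = 7.74009 × 5.95333 × 1.60717 = 74.0573 kN.
I_c = b·h³/36 = 0.929 × 3.46³/36 = 1.06891 m⁴.
Centre of pressure: y_p = y_c + I_c/(y_c·A) = 5.95333 + 1.06891/(5.95333 × 1.60717) = 5.95333 + 0.111717 = 6.06505 m along the plane.
The resultant acts 1.15333 + 0.111717 = 1.26505 m (along the plate) below the hinge at the top edge, so the moment about the hinge is M = F × 1.26505 = 74.0573 × 1.26505 = 93.6862 kN·m.
A normal force at the bottom, 3.46 m from the hinge, must supply this moment: P = 93.6862/3.46 = 27.0769 kN.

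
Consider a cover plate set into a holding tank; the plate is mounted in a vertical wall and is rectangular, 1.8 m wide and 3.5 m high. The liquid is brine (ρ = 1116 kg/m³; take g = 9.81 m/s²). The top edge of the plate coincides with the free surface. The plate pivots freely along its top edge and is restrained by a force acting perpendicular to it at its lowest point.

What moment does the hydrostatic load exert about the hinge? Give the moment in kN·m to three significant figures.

M ≈ 282 kN·m

γ = ρg = 1116 × 9.81 / 1000 = 10.94796 kN/m³.
The centroid lies 3.5/2 = 1.75 m below the top edge, so the centroid depth is h_c = 1.75 m.
A = 1.8 × 3.5 = 6.3 m².
Resultant F = γ·h_c·A = 10.94796 × 1.75 × 6.3 = 120.701 kN.
I_c = b·h³/12 = 1.8 × 3.5³/12 = 6.43125 m⁴.
Centre of pressure: y_p = y_c + I_c/(y_c·A) = 1.75 + 6.43125/(1.75 × 6.3) = 1.75 + 0.583333 = 2.33333 m along the plane.
The resultant acts 1.75 + 0.583333 = 2.33333 m (along the plate) below the hinge at the top edge, so the moment about the hinge is M = F × 2.33333 = 120.701 × 2.33333 = 281.635 kN·m.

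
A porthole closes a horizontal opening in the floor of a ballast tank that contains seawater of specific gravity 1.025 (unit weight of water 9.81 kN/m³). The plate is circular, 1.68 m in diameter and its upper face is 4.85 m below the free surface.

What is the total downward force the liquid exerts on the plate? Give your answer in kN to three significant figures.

γ = 1.025 × 9.81 = 10.05525 kN/m³.
The plate is horizontal, so pressure is uniform at p = γ·h = 10.05525 × 4.85 = 48.768 kN/m².
A = π(0.84)² = 2.21671 m².
F = p·A = 48.768 × 2.21671 = 108.105 kN.

F ≈ 108 kN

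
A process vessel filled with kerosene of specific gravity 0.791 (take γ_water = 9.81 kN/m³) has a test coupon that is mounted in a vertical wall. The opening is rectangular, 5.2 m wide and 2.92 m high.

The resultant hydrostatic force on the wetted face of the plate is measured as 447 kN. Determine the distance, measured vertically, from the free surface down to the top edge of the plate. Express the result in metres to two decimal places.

γ = 0.791 × 9.81 = 7.75971 kN/m³.
A = 5.2 × 2.92 = 15.184 m².
From F = γ·h_c·A, the centroid depth is h_c = 447/(7.75971 × 15.184) = 3.79381 m.
The centroid lies 2.92/2 = 1.46 m below the top edge, so the top edge sits at h_top = 3.79381 − 1.46 = 2.33381 m below the surface.

d_top ≈ 2.33 m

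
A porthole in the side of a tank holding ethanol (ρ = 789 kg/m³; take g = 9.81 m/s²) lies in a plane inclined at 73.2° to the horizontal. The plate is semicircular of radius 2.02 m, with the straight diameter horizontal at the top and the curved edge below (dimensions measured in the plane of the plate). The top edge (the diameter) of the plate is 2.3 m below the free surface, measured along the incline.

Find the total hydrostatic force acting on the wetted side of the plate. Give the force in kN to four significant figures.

γ = ρg = 789 × 9.81 / 1000 = 7.74009 kN/m³.
Let θ = 73.2° be the plate's angle to the horizontal; measure y along the incline from where the plane meets the free surface. Vertical depth h = y·sinθ with sinθ = 0.957319.
The centroid of a semicircle lies 4r/(3π) = 0.857315 m from the diameter, here below the top edge, so y_c = 2.3 + 0.857315 = 3.15731 m and h_c = 3.15731 × 0.957319 = 3.02255 m.
A = πr²/2 = π × 2.02²/2 = 6.40948 m².
Resultant F = γ·h_c·A = 7.74009 × 3.02255 × 6.40948 = 149.949 kN.

F ≈ 149.9 kN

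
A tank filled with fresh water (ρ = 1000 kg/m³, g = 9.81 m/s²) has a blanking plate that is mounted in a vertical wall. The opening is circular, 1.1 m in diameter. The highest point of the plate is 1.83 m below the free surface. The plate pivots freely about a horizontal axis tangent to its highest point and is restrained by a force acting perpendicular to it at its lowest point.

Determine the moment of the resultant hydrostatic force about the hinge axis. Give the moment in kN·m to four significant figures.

γ = ρg = 1000 × 9.81 = 9810 N/m³ = 9.81 kN/m³.
The centroid is at the centre, 0.55 m below the top of the plate, so the centroid depth is h_c = 1.83 + 0.55 = 2.38 m.
A = π(0.55)² = 0.950332 m².
Resultant F = γ·h_c·A = 9.81 × 2.38 × 0.950332 = 22.1882 kN.
I_c = πr⁴/4 = π × 0.55⁴/4 = 0.0718688 m⁴.
Centre of pressure: y_p = y_c + I_c/(y_c·A) = 2.38 + 0.0718688/(2.38 × 0.950332) = 2.38 + 0.0317752 = 2.41178 m along the plane.
The resultant acts 0.55 + 0.0317752 = 0.581775 m (along the plate) below the hinge at the top edge, so the moment about the hinge is M = F × 0.581775 = 22.1882 × 0.581775 = 12.9085 kN·m.

M ≈ 12.91 kN·m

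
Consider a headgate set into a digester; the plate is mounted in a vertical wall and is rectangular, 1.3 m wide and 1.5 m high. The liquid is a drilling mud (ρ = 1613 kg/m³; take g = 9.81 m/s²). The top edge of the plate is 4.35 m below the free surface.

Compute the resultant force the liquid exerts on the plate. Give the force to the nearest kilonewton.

F ≈ 157 kN

γ = ρg = 1613 × 9.81 / 1000 = 15.82353 kN/m³.
The centroid lies 1.5/2 = 0.75 m below the top edge, so the centroid depth is h_c = 4.35 + 0.75 = 5.1 m.
A = 1.3 × 1.5 = 1.95 m².
Resultant F = γ·h_c·A = 15.82353 × 5.1 × 1.95 = 157.365 kN.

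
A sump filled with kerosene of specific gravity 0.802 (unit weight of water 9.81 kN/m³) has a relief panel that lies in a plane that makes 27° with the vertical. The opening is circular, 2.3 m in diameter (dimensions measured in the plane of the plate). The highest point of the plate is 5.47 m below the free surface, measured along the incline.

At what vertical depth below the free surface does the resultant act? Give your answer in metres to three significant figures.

γ = 0.802 × 9.81 = 7.86762 kN/m³.
The plate makes 27° with the vertical, i.e. θ = 90° − 27° = 63° to the horizontal. Measuring y along the incline from the free-surface line, vertical depth h = y·sinθ with sinθ = 0.891007.
The centroid is at the centre, 1.15 m below the top of the plate, so y_c = 5.47 + 1.15 = 6.62 m and h_c = 6.62 × 0.891007 = 5.89847 m.
A = π(1.15)² = 4.15476 m².
Resultant F = γ·h_c·A = 7.86762 × 5.89847 × 4.15476 = 192.81 kN.
I_c = πr⁴/4 = π × 1.15⁴/4 = 1.37367 m⁴.
Centre of pressure: y_p = y_c + I_c/(y_c·A) = 6.62 + 1.37367/(6.62 × 4.15476) = 6.62 + 0.0499434 = 6.66994 m along the plane.
Vertically, h_p = y_p·sinθ = 6.66994 × 0.891007 = 5.94296 m.

h_p = 5.94 m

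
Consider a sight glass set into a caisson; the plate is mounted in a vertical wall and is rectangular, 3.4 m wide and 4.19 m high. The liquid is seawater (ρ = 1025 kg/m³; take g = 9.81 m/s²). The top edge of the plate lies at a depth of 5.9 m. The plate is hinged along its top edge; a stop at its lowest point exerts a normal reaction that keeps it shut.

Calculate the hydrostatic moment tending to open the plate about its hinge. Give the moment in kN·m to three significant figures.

M ≈ 2610 kN·m

γ = ρg = 1025 × 9.81 / 1000 = 10.05525 kN/m³.
The centroid lies 4.19/2 = 2.095 m below the top edge, so the centroid depth is h_c = 5.9 + 2.095 = 7.995 m.
A = 3.4 × 4.19 = 14.246 m².
Resultant F = γ·h_c·A = 10.05525 × 7.995 × 14.246 = 1145.26 kN.
I_c = b·h³/12 = 3.4 × 4.19³/12 = 20.842 m⁴.
Centre of pressure: y_p = y_c + I_c/(y_c·A) = 7.995 + 20.842/(7.995 × 14.246) = 7.995 + 0.18299 = 8.17799 m along the plane.
The resultant acts 2.095 + 0.18299 = 2.27799 m (along the plate) below the hinge at the top edge, so the moment about the hinge is M = F × 2.27799 = 1145.26 × 2.27799 = 2608.89 kN·m.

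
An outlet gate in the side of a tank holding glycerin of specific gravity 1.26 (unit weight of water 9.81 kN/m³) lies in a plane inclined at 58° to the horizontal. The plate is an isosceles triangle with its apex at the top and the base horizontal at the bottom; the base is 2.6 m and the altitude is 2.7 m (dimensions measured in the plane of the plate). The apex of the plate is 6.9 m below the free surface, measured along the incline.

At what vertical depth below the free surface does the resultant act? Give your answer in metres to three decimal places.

γ = 1.26 × 9.81 = 12.3606 kN/m³.
Let θ = 58° be the plate's angle to the horizontal; measure y along the incline from where the plane meets the free surface. Vertical depth h = y·sinθ with sinθ = 0.848048.
With the apex up, the centroid sits 2h/3 = 2 × 2.7/3 = 1.8 m below the apex, so y_c = 6.9 + 1.8 = 8.7 m and h_c = 8.7 × 0.848048 = 7.37802 m.
A = ½ × 2.6 × 2.7 = 3.51 m².
Resultant F = γ·h_c·A = 12.3606 × 7.37802 × 3.51 = 320.101 kN.
I_c = b·h³/36 = 2.6 × 2.7³/36 = 1.42155 m⁴.
Centre of pressure: y_p = y_c + I_c/(y_c·A) = 8.7 + 1.42155/(8.7 × 3.51) = 8.7 + 0.0465517 = 8.74655 m along the plane.
Vertically, h_p = y_p·sinθ = 8.74655 × 0.848048 = 7.41749 m.

h_p = 7.417 m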